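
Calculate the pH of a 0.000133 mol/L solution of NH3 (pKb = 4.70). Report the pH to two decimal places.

pH = 9.63

NH3 + H2O ⇌ NH4+ + OH-
Kb = 10^(−4.70) = 2.00 × 10^-5
Kb = [OH-]²/(0.000133 − [OH-]) = 2.00 × 10^-5
[OH-] is not negligible relative to C₀; solve [OH-]² + 2e-05·[OH-] − 2.66e-09 = 0.
[OH-] = [−2e-05 + √(2e-05² + 1.06e-08)]/2 = 4.25 × 10^-5 M
pOH = −log(4.25 × 10^-5) = 4.37; pH = 14.00 − 4.37 = 9.63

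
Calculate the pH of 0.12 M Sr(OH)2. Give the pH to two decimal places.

pH = 13.38

Sr(OH)2 is a strong base (each formula unit releases 2 OH-); [OH-] = 0.24 M.
pOH = -log(0.24) = 0.62
pH = 14.00 - 0.62 = 13.38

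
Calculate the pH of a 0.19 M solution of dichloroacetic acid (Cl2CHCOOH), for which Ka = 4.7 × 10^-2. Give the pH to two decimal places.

Cl2CHCOOH ⇌ Cl2CHCOO- + H+
Ka = x²/(0.19 − x) = 4.7 × 10^-2
Here C₀/Ka ≈ 4.04, so the small-x approximation fails. Use the quadratic:
x = [−0.047 + √(0.047² + 0.0357)]/2 = 7.39 × 10^-2 M
pH = −log[H+] = −log(7.39 × 10^-2) = 1.13

pH = 1.13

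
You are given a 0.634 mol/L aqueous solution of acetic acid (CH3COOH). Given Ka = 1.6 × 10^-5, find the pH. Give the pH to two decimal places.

CH3COOH ⇌ CH3COO- + H+
From the ICE table, Ka = x²/(0.634 − x) = 1.6 × 10^-5.
Assume x ≪ 0.634: x ≈ √(1.6 × 10^-5 × 0.634) = 3.18 × 10^-3 M
(x/C₀ = 0.5% < 5%, so the approximation holds.)
pH = −log[H+] = −log(3.18 × 10^-3) = 2.50

pH = 2.50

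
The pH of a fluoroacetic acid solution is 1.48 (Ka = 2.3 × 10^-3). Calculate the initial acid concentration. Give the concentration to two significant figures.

[H+] = 10^(-1.48) = 3.31 × 10^-2 M = x
Ka = x²/(C₀ − x) ⇒ C₀ = x + x²/Ka
C₀ = 3.31 × 10^-2 + (3.31 × 10^-2)²/(2.3 × 10^-3) = 5.09 × 10^-1 M

C₀ = 5.1 × 10^-1 M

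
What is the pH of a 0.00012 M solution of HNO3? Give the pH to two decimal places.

pH = 3.92

HNO3 is a strong acid and dissociates completely, so [H+] = 0.00012 M.
pH = -log(0.00012) = 3.92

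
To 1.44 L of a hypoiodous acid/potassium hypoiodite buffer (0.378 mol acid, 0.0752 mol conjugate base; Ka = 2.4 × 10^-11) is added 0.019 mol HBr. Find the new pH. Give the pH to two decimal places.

After neutralization: n(HOI) = 0.397 mol, n(OI-) = 0.0562 mol.
pKa = −log(2.4 × 10^-11) = 10.620
Henderson–Hasselbalch with mole ratio 0.0562/0.397: pH = 10.620 + (-0.849)

pH = 9.77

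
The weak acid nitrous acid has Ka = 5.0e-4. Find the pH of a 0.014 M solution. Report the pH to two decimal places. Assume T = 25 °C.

pH = 2.62

HNO2 ⇌ NO2- + H+
From the ICE table, Ka = x²/(0.014 − x) = 5.0 × 10^-4.
The 5% rule fails; solving x² + Ka·x − Ka·C₀ = 0 exactly:
x = (−Ka + √(Ka² + 4·Ka·C₀))/2 = 2.41 × 10^-3 M
pH = −log[H+] = −log(2.41 × 10^-3) = 2.62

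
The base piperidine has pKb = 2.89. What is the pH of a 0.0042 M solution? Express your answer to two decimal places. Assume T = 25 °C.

C5H10NH + H2O ⇌ C5H10NH2+ + OH-
Kb = 10^(−2.89) = 1.29 × 10^-3
From the ICE table, Kb = x²/(0.0042 − x) = 1.29 × 10^-3.
The 5% rule fails; solving x² + Kb·x − Kb·C₀ = 0 exactly:
x = (−Kb + √(Kb² + 4·Kb·C₀))/2 = 1.77 × 10^-3 M
pOH = −log(1.77 × 10^-3) = 2.75; pH = 14.00 − 2.75 = 11.25

pH = 11.25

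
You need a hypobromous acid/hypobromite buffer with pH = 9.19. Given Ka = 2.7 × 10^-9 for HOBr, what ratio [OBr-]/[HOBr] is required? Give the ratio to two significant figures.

ratio = 4.2

pKa = -log(2.7 × 10^-9) = 8.569
pH = pKa + log(r) ⇒ log(r) = 9.19 − 8.569 = +0.621
r = [OBr-]/[HOBr] = 10^(+0.621) = 4.18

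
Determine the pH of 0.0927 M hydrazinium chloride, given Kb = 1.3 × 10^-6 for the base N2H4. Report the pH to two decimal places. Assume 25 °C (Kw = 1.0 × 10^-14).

N2H5+ is the conjugate acid of the weak base N2H4.
Ka = Kw/Kb = 1.0×10^-14 / 1.3 × 10^-6 = 7.69 × 10^-9
Let x = [H+] at equilibrium. Ka = x²/(0.0927 − x).
Neglecting x in the denominator: x = √(7.69 × 10^-9 × 0.0927) = 2.67 × 10^-5 M
pH = −log(2.67 × 10^-5) = 4.57

pH = 4.57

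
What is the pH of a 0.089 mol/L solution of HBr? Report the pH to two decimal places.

HBr is a strong acid and dissociates completely, so [H+] = 0.089 M.
pH = -log(0.089) = 1.05

pH = 1.05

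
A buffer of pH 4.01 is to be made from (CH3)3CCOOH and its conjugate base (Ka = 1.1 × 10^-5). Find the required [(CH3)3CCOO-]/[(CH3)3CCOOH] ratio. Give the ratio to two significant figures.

ratio = 0.11

pKa = -log(1.1 × 10^-5) = 4.959
pH = pKa + log(r) ⇒ log(r) = 4.01 − 4.959 = -0.949
r = [(CH3)3CCOO-]/[(CH3)3CCOOH] = 10^(-0.949) = 0.112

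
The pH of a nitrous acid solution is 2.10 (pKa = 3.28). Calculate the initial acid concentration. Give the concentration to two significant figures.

[H+] = 10^(-2.10) = 7.94 × 10^-3 M = x
Ka = 10^(−3.28) = 5.25 × 10^-4
Ka = x²/(C₀ − x) ⇒ C₀ = x + x²/Ka
C₀ = 7.94 × 10^-3 + (7.94 × 10^-3)²/(5.25 × 10^-4) = 1.28 × 10^-1 M

C₀ = 1.3 × 10^-1 M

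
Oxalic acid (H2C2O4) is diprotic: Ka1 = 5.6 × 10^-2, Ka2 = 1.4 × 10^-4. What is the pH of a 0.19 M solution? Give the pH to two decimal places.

Ka1 ≫ Ka2, so treat the first dissociation as the only significant source of H+.
Ka1 = x²/(0.19 − x) = 5.6 × 10^-2
Solving the quadratic: x = (−Ka1 + √(Ka1² + 4·Ka1·C₀))/2 = 7.89 × 10^-2 M
pH = −log(7.89 × 10^-2) = 1.10

pH = 1.10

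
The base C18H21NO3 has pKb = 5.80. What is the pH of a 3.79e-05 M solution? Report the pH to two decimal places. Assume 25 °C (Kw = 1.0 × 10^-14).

C18H21NO3 + H2O ⇌ C18H22NO3+ + OH-
Kb = 10^(−5.80) = 1.58 × 10^-6
Kb = [OH-]²/(3.79e-05 − [OH-]) = 1.58 × 10^-6
[OH-] is not negligible relative to C₀; solve [OH-]² + 1.58e-06·[OH-] − 5.99e-11 = 0.
[OH-] = (−Kb + √(Kb² + 4·Kb·C₀))/2 = 6.99 × 10^-6 M
pOH = 5.16, so pH = 14.00 − pOH = 8.84

pH = 8.84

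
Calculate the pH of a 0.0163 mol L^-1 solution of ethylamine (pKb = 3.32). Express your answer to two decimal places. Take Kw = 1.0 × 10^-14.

C2H5NH2 + H2O ⇌ C2H5NH3+ + OH-
Kb = 10^(−3.32) = 4.79 × 10^-4
Kb = [OH-]²/(0.0163 − [OH-]) = 4.79 × 10^-4
[OH-] is not negligible relative to C₀; solve [OH-]² + 0.000479·[OH-] − 7.81e-06 = 0.
[OH-] = (−Kb + √(Kb² + 4·Kb·C₀))/2 = 2.56 × 10^-3 M
pOH = −log(2.56 × 10^-3) = 2.59; pH = 14.00 − 2.59 = 11.41

pH = 11.41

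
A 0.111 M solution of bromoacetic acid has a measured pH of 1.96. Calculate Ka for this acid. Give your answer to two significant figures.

Ka = 1.2 × 10^-3

[H+] = 10^(-1.96) = 1.10 × 10^-2 M
At equilibrium [HA] = 0.111 − 1.10 × 10^-2 = 1.00 × 10^-1 M
Ka = [H+][A-]/[HA] = (1.10 × 10^-2)² / 1.00 × 10^-1 = 1.2 × 10^-3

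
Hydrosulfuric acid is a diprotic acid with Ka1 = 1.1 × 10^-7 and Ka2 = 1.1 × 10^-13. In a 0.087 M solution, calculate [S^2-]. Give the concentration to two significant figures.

1.1 × 10^-13 M

First ionization gives [H+] ≈ [HS-] = 9.78 × 10^-5 M.
Second step: Ka2 = [H+][S^2-]/[HS-] ≈ [S^2-] (since [H+] ≈ [HS-]).
So [S^2-] ≈ Ka2.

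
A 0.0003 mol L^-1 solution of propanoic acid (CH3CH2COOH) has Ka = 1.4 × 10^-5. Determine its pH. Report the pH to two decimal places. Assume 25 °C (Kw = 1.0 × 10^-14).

CH3CH2COOH ⇌ CH3CH2COO- + H+
Ka = [H+]²/(0.0003 − [H+]) = 1.4 × 10^-5
[H+] is not negligible relative to C₀; solve [H+]² + 1.4e-05·[H+] − 4.2e-09 = 0.
[H+] = (−Ka + √(Ka² + 4·Ka·C₀))/2 = 5.82 × 10^-5 M
pH = −log(5.82 × 10^-5) = 4.24

pH = 4.24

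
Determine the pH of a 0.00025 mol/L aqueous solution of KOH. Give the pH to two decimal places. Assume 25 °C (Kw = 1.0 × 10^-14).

pH = 10.40

KOH is a strong base; [OH-] = 0.00025 M.
pOH = -log(0.00025) = 3.60
pH = 14.00 - 3.60 = 10.40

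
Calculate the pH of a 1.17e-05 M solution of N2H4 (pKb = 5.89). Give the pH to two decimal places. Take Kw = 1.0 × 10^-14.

pH = 8.52

N2H4 + H2O ⇌ N2H5+ + OH-
Kb = 10^(−5.89) = 1.29 × 10^-6
Let x = [OH-] at equilibrium. Kb = x²/(1.17e-05 − x).
The 5% rule fails; solving x² + Kb·x − Kb·C₀ = 0 exactly:
x = (−Kb + √(Kb² + 4·Kb·C₀))/2 = 3.29 × 10^-6 M
pOH = 5.48, so pH = 14.00 − pOH = 8.52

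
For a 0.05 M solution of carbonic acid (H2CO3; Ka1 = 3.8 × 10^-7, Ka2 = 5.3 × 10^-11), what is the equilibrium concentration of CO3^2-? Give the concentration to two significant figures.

First ionization gives [H+] ≈ [HCO3-] = 1.38 × 10^-4 M.
Second step: Ka2 = [H+][CO3^2-]/[HCO3-] ≈ [CO3^2-] (since [H+] ≈ [HCO3-]).
So [CO3^2-] ≈ Ka2.

5.3 × 10^-11 M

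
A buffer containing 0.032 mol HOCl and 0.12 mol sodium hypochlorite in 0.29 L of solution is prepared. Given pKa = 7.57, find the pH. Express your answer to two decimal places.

Using pH = pKa + log([base]/[acid]) with [base]/[acid] = 0.12/0.032:
pH = 7.57 + (+0.574) = 8.14

pH = 8.14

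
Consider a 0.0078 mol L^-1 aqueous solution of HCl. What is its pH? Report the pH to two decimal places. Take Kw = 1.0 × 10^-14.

pH = 2.11

HCl is a strong acid and dissociates completely, so [H+] = 0.0078 M.
pH = -log(0.0078) = 2.11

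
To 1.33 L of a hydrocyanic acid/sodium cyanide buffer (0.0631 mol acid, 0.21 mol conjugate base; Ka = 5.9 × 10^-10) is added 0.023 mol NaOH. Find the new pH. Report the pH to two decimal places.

pH = 9.99

OH- converts HCN to CN-: HCN → 0.0401 mol, CN- → 0.233 mol.
pKa = −log(5.9 × 10^-10) = 9.229
pH = pKa + log(n_CN-/n_HCN) = 9.229 + log(0.233/0.0401) = 9.229 + (+0.764)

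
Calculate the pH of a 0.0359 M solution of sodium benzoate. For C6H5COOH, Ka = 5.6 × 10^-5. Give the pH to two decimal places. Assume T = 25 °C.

pH = 8.40

C6H5COO- is the conjugate base of the weak acid C6H5COOH.
Kb = Kw/Ka = 1.0×10^-14 / 5.6 × 10^-5 = 1.79 × 10^-10
From the ICE table, Kb = [OH-]²/(0.0359 − [OH-]) = 1.79 × 10^-10.
Assume [OH-] ≪ 0.0359: [OH-] ≈ √(1.79 × 10^-10 × 0.0359) = 2.53 × 10^-6 M
Check: 0.0071% ionized — well under 5%, approximation valid.
pOH = −log(2.53 × 10^-6) = 5.60; pH = 14.00 − 5.60 = 8.40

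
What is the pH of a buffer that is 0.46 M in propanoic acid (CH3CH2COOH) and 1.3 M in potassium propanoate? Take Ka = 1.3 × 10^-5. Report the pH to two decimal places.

pH = 5.34

pKa = −log(1.3 × 10^-5) = 4.886
Using pH = pKa + log([base]/[acid]) with [base]/[acid] = 1.3/0.46:
pH = 4.886 + (+0.451) = 5.34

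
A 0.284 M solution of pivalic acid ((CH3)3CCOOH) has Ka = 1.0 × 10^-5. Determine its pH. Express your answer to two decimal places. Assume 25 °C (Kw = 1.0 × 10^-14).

pH = 2.77

(CH3)3CCOOH ⇌ (CH3)3CCOO- + H+
Let x = [H+] at equilibrium. Ka = x²/(0.284 − x).
Assume x ≪ 0.284: x ≈ √(1.0 × 10^-5 × 0.284) = 1.69 × 10^-3 M
Check: 0.59% ionized — well under 5%, approximation valid.
pH = −log[H+] = −log(1.69 × 10^-3) = 2.77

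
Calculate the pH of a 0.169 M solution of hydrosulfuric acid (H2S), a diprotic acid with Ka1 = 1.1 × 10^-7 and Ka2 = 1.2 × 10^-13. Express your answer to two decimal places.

pH = 3.87

Since Ka1 ≫ Ka2, the first ionization dominates [H+].
Ka1 = x²/(0.169 − x) = 1.1 × 10^-7
x ≈ √(1.1 × 10^-7 × 0.169) = 1.36 × 10^-4 M
pH = −log(1.36 × 10^-4) = 3.87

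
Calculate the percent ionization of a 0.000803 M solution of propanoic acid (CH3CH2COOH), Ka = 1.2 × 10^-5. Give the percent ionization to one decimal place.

11.5%

CH3CH2COOH ⇌ CH3CH2COO- + H+; let x = [H+] at equilibrium.
Solve x² + 1.2e-05x − 9.64e-09 = 0 → x = 9.23 × 10^-5 M
Fraction ionized = 9.23 × 10^-5 / 0.000803 = 0.1149 → 11.5%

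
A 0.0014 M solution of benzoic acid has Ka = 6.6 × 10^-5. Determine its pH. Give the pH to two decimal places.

C6H5COOH ⇌ C6H5COO- + H+
Let x = [H+] at equilibrium. Ka = x²/(0.0014 − x).
Here C₀/Ka ≈ 21.2, so the small-x approximation fails. Use the quadratic:
x = [−6.6e-05 + √(6.6e-05² + 3.7e-07)]/2 = 2.73 × 10^-4 M
pH = −log[H+] = −log(2.73 × 10^-4) = 3.56

pH = 3.56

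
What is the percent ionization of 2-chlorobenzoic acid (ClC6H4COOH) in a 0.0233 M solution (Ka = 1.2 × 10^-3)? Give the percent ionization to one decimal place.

ClC6H4COOH ⇌ ClC6H4COO- + H+; let x = [H+] at equilibrium.
Solve x² + 0.0012x − 2.8e-05 = 0 → x = 4.72 × 10^-3 M
% ionization = x/C₀ × 100% = 4.72 × 10^-3/0.0233 × 100% = 20.3%

20.3%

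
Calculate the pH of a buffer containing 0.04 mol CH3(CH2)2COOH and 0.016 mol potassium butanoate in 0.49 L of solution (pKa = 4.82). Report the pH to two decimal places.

pH = 4.42

Using pH = pKa + log([base]/[acid]) with [base]/[acid] = 0.016/0.04:
pH = 4.82 + (-0.398) = 4.42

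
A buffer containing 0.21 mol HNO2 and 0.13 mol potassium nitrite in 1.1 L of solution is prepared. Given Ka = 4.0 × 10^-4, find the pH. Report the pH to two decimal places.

pKa = −log(4.0 × 10^-4) = 3.398
Using pH = pKa + log([base]/[acid]) with [base]/[acid] = 0.13/0.21:
pH = 3.398 + (-0.208) = 3.19

pH = 3.19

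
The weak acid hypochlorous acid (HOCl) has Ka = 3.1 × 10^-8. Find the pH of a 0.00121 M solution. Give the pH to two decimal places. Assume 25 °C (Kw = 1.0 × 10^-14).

HOCl ⇌ OCl- + H+
From the ICE table, Ka = x²/(0.00121 − x) = 3.1 × 10^-8.
Since Ka ≪ C₀, x ≈ √(Ka·C₀) = 6.12 × 10^-6 M.
pH = −log(6.12 × 10^-6) = 5.21

pH = 5.21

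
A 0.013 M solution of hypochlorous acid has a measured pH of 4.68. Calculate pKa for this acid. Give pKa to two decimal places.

pKa = 7.47

[H+] = 10^(-4.68) = 2.09 × 10^-5 M
At equilibrium [HA] = 0.013 − 2.09 × 10^-5 = 1.30 × 10^-2 M
Ka = [H+][A-]/[HA] = (2.09 × 10^-5)² / 1.30 × 10^-2 = 3.36 × 10^-8
pKa = -log(3.36 × 10^-8) = 7.47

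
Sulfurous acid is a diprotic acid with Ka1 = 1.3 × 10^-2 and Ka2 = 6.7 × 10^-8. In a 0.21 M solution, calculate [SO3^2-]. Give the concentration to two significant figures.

First ionization gives [H+] ≈ [HSO3-] = 4.62 × 10^-2 M.
Second step: Ka2 = [H+][SO3^2-]/[HSO3-] ≈ [SO3^2-] (since [H+] ≈ [HSO3-]).
So [SO3^2-] ≈ Ka2.

6.7 × 10^-8 M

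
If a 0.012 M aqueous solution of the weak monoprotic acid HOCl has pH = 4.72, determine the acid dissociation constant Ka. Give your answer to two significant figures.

Ka = 3.0 × 10^-8

[H+] = 10^(-4.72) = 1.91 × 10^-5 M
At equilibrium [HA] = 0.012 − 1.91 × 10^-5 = 1.20 × 10^-2 M
Ka = [H+][A-]/[HA] = (1.91 × 10^-5)² / 1.20 × 10^-2 = 3.0 × 10^-8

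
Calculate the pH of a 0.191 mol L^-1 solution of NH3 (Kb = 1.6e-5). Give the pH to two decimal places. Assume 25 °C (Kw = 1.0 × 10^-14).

NH3 + H2O ⇌ NH4+ + OH-
From the ICE table, Kb = [OH-]²/(0.191 − [OH-]) = 1.6 × 10^-5.
Assume [OH-] ≪ 0.191: [OH-] ≈ √(1.6 × 10^-5 × 0.191) = 1.75 × 10^-3 M
([OH-]/C₀ = 0.92% < 5%, so the approximation holds.)
pOH = −log(1.75 × 10^-3) = 2.76; pH = 14.00 − 2.76 = 11.24

pH = 11.24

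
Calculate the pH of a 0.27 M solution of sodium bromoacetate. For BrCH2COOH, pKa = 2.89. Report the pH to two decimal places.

pH = 8.16

BrCH2COO- is the conjugate base of the weak acid BrCH2COOH.
Ka = 10^(−2.89) = 1.29 × 10^-3
Kb = Kw/Ka = 1.0×10^-14 / 1.29 × 10^-3 = 7.75 × 10^-12
Kb = [OH-]²/(0.27 − [OH-]) = 7.75 × 10^-12
Assume [OH-] ≪ 0.27: [OH-] ≈ √(7.75 × 10^-12 × 0.27) = 1.45 × 10^-6 M
([OH-]/C₀ = 0.00054% < 5%, so the approximation holds.)
pOH = 5.84, so pH = 14.00 − pOH = 8.16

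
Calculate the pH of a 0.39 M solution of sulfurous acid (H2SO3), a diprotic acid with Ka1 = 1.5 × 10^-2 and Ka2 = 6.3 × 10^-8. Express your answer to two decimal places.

pH = 1.16

Since Ka1 ≫ Ka2, the first ionization dominates [H+].
Ka1 = x²/(0.39 − x) = 1.5 × 10^-2
Solving the quadratic: x = (−Ka1 + √(Ka1² + 4·Ka1·C₀))/2 = 6.94 × 10^-2 M
pH = −log(6.94 × 10^-2) = 1.16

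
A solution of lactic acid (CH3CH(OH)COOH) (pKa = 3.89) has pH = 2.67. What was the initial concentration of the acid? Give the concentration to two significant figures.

[H+] = 10^(-2.67) = 2.14 × 10^-3 M = x
Ka = 10^(−3.89) = 1.29 × 10^-4
Ka = x²/(C₀ − x) ⇒ C₀ = x + x²/Ka
C₀ = 2.14 × 10^-3 + (2.14 × 10^-3)²/(1.29 × 10^-4) = 3.76 × 10^-2 M

C₀ = 3.8 × 10^-2 M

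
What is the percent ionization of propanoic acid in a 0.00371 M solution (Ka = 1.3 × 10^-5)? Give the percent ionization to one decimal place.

CH3CH2COOH ⇌ CH3CH2COO- + H+; let x = [H+] at equilibrium.
Solve x² + 1.3e-05x − 4.82e-08 = 0 → x = 2.13 × 10^-4 M
% ionization = x/C₀ × 100% = 2.13 × 10^-4/0.00371 × 100% = 5.7%

5.7%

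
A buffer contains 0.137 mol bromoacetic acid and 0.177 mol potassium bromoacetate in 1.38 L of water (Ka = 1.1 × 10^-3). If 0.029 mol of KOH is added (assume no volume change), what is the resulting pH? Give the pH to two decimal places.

pH = 3.24

After neutralization: n(BrCH2COOH) = 0.108 mol, n(BrCH2COO-) = 0.206 mol.
pKa = −log(1.1 × 10^-3) = 2.959
Henderson–Hasselbalch with mole ratio 0.206/0.108: pH = 2.959 + (+0.280)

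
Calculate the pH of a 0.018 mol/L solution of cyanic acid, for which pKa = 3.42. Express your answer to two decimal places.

pH = 2.61

HOCN ⇌ OCN- + H+
Ka = 10^(−3.42) = 3.80 × 10^-4
From the ICE table, Ka = [H+]²/(0.018 − [H+]) = 3.80 × 10^-4.
The 5% rule fails; solving [H+]² + Ka·[H+] − Ka·C₀ = 0 exactly:
[H+] = [−0.00038 + √(0.00038² + 2.74e-05)]/2 = 2.43 × 10^-3 M
pH = −log[H+] = −log(2.43 × 10^-3) = 2.61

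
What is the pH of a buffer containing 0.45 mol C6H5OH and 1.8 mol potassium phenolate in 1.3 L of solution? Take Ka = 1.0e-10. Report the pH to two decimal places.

pKa = −log(1.0 × 10^-10) = 10.000
Henderson–Hasselbalch: pH = pKa + log([C6H5O-]/[C6H5OH]) = 10.000 + log(1.8/0.45)
pH = 10.000 + (+0.602) = 10.60

pH = 10.60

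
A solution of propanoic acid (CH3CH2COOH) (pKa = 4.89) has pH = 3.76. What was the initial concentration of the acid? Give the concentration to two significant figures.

C₀ = 2.5 × 10^-3 M

[H+] = 10^(-3.76) = 1.74 × 10^-4 M = x
Ka = 10^(−4.89) = 1.29 × 10^-5
Ka = x²/(C₀ − x) ⇒ C₀ = x + x²/Ka
C₀ = 1.74 × 10^-4 + (1.74 × 10^-4)²/(1.29 × 10^-5) = 2.52 × 10^-3 M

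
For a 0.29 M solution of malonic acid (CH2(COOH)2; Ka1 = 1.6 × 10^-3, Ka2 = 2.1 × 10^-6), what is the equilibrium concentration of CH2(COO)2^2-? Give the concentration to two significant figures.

First ionization gives [H+] ≈ [CH2(COOH)COO-] = 2.08 × 10^-2 M.
Second step: Ka2 = [H+][CH2(COO)2^2-]/[CH2(COOH)COO-] ≈ [CH2(COO)2^2-] (since [H+] ≈ [CH2(COOH)COO-]).
So [CH2(COO)2^2-] ≈ Ka2.

2.1 × 10^-6 M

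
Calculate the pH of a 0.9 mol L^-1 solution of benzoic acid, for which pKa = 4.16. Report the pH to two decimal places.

pH = 2.10

C6H5COOH ⇌ C6H5COO- + H+
Ka = 10^(−4.16) = 6.92 × 10^-5
Ka = x²/(0.9 − x) = 6.92 × 10^-5
Since Ka ≪ C₀, x ≈ √(Ka·C₀) = 7.89 × 10^-3 M.
Check: 0.88% ionized — well under 5%, approximation valid.
pH = −log(7.89 × 10^-3) = 2.10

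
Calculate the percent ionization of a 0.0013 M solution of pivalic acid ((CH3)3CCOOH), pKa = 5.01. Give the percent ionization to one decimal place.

(CH3)3CCOOH ⇌ (CH3)3CCOO- + H+; let x = [H+] at equilibrium.
Ka = 10^(−5.01) = 9.77 × 10^-6
Ka = x²/(C₀ − x); solving the quadratic gives x = 1.08 × 10^-4 M.
% ionization = x/C₀ × 100% = 1.08 × 10^-4/0.0013 × 100% = 8.3%

8.3%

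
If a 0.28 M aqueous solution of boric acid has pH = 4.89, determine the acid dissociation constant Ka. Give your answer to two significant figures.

[H+] = 10^(-4.89) = 1.29 × 10^-5 M
At equilibrium [HA] = 0.28 − 1.29 × 10^-5 = 2.80 × 10^-1 M
Ka = [H+][A-]/[HA] = (1.29 × 10^-5)² / 2.80 × 10^-1 = 5.9 × 10^-10

Ka = 5.9 × 10^-10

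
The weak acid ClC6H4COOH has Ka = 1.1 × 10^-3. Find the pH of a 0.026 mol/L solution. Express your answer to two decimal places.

ClC6H4COOH ⇌ ClC6H4COO- + H+
Let x = [H+] at equilibrium. Ka = x²/(0.026 − x).
x is not negligible relative to C₀; solve x² + 0.0011·x − 2.86e-05 = 0.
x = (−Ka + √(Ka² + 4·Ka·C₀))/2 = 4.83 × 10^-3 M
pH = −log[H+] = −log(4.83 × 10^-3) = 2.32

pH = 2.32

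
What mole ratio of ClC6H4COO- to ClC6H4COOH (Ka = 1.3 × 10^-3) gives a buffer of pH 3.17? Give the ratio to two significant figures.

ratio = 1.9

pKa = -log(1.3 × 10^-3) = 2.886
pH = pKa + log(r) ⇒ log(r) = 3.17 − 2.886 = +0.284
r = [ClC6H4COO-]/[ClC6H4COOH] = 10^(+0.284) = 1.92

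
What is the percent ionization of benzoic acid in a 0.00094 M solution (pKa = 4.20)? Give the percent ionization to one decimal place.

C6H5COOH ⇌ C6H5COO- + H+; let x = [H+] at equilibrium.
Ka = 10^(−4.20) = 6.31 × 10^-5
Ka = x²/(C₀ − x); solving the quadratic gives x = 2.14 × 10^-4 M.
% ionization = x/C₀ × 100% = 2.14 × 10^-4/0.00094 × 100% = 22.8%

22.8%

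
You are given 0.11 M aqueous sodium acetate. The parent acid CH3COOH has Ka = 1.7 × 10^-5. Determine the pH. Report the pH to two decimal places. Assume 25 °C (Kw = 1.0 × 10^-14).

CH3COO- is the conjugate base of the weak acid CH3COOH.
Kb = Kw/Ka = 1.0×10^-14 / 1.7 × 10^-5 = 5.88 × 10^-10
Kb = [OH-]²/(0.11 − [OH-]) = 5.88 × 10^-10
Neglecting [OH-] in the denominator: [OH-] = √(5.88 × 10^-10 × 0.11) = 8.04 × 10^-6 M
pOH = −log(8.04 × 10^-6) = 5.09; pH = 14.00 − 5.09 = 8.91

pH = 8.91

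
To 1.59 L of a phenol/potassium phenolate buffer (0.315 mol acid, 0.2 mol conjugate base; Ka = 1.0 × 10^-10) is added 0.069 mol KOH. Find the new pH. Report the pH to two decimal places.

OH- converts C6H5OH to C6H5O-: C6H5OH → 0.246 mol, C6H5O- → 0.269 mol.
pKa = −log(1.0 × 10^-10) = 10.000
pH = pKa + log(n_C6H5O-/n_C6H5OH) = 10.000 + log(0.269/0.246) = 10.000 + (+0.039)

pH = 10.04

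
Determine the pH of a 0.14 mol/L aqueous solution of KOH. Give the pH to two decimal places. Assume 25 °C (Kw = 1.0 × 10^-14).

KOH is a strong base; [OH-] = 0.14 M.
pOH = -log(0.14) = 0.85
pH = 14.00 - 0.85 = 13.15

pH = 13.15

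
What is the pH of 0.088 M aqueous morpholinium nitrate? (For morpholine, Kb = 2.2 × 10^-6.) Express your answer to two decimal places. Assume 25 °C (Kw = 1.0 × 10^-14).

pH = 4.70

C4H8ONH2+ is the conjugate acid of the weak base C4H8ONH.
Ka = Kw/Kb = 1.0×10^-14 / 2.2 × 10^-6 = 4.55 × 10^-9
From the ICE table, Ka = [H+]²/(0.088 − [H+]) = 4.55 × 10^-9.
Neglecting [H+] in the denominator: [H+] = √(4.55 × 10^-9 × 0.088) = 2.00 × 10^-5 M
Check: 0.023% ionized — well under 5%, approximation valid.
pH = −log[H+] = −log(2.00 × 10^-5) = 4.70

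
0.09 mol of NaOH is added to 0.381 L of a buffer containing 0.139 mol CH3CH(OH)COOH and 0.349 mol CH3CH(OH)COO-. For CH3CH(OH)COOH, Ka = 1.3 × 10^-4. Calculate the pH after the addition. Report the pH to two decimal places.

pH = 4.84

OH- converts CH3CH(OH)COOH to CH3CH(OH)COO-: CH3CH(OH)COOH → 0.049 mol, CH3CH(OH)COO- → 0.439 mol.
pKa = −log(1.3 × 10^-4) = 3.886
pH = pKa + log(n_CH3CH(OH)COO-/n_CH3CH(OH)COOH) = 3.886 + log(0.439/0.049) = 3.886 + (+0.952)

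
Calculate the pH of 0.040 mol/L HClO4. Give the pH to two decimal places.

pH = 1.40

HClO4 is a strong acid and dissociates completely, so [H+] = 0.040 M.
pH = -log(0.04) = 1.40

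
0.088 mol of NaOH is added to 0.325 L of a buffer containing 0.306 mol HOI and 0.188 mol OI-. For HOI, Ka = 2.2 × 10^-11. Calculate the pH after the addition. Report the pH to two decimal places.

pH = 10.76

OH- converts HOI to OI-: HOI → 0.218 mol, OI- → 0.276 mol.
pKa = −log(2.2 × 10^-11) = 10.658
pH = pKa + log([A⁻]/[HA]) = 10.658 + log(0.276/0.218) = 10.658 +0.102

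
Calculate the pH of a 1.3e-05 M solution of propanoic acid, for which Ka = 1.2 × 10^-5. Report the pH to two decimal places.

CH3CH2COOH ⇌ CH3CH2COO- + H+
Ka = [H+]²/(1.3e-05 − [H+]) = 1.2 × 10^-5
[H+] is not negligible relative to C₀; solve [H+]² + 1.2e-05·[H+] − 1.56e-10 = 0.
[H+] = [−1.2e-05 + √(1.2e-05² + 6.24e-10)]/2 = 7.86 × 10^-6 M
pH = −log(7.86 × 10^-6) = 5.10

pH = 5.10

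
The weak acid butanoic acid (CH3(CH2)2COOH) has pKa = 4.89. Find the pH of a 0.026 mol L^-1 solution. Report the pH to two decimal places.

pH = 3.24

CH3(CH2)2COOH ⇌ CH3(CH2)2COO- + H+
Ka = 10^(−4.89) = 1.29 × 10^-5
From the ICE table, Ka = [H+]²/(0.026 − [H+]) = 1.29 × 10^-5.
Assume [H+] ≪ 0.026: [H+] ≈ √(1.29 × 10^-5 × 0.026) = 5.79 × 10^-4 M
([H+]/C₀ = 2.2% < 5%, so the approximation holds.)
pH = −log(5.79 × 10^-4) = 3.24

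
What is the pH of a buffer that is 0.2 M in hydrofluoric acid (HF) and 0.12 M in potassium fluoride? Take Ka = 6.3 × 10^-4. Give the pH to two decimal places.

pKa = −log(6.3 × 10^-4) = 3.201
Henderson–Hasselbalch: pH = pKa + log([F-]/[HF]) = 3.201 + log(0.12/0.2)
pH = 3.201 + (-0.222) = 2.98

pH = 2.98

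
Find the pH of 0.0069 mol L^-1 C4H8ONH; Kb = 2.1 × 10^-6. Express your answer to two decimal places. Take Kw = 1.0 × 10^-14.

C4H8ONH + H2O ⇌ C4H8ONH2+ + OH-
From the ICE table, Kb = x²/(0.0069 − x) = 2.1 × 10^-6.
Neglecting x in the denominator: x = √(2.1 × 10^-6 × 0.0069) = 1.20 × 10^-4 M
(x/C₀ = 1.7% < 5%, so the approximation holds.)
pOH = 3.92, so pH = 14.00 − pOH = 10.08

pH = 10.08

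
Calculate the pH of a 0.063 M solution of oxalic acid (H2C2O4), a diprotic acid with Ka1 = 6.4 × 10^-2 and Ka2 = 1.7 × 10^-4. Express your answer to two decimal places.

Since Ka1 ≫ Ka2, the first ionization dominates [H+].
Ka1 = x²/(0.063 − x) = 6.4 × 10^-2
Solving the quadratic: x = (−Ka1 + √(Ka1² + 4·Ka1·C₀))/2 = 3.91 × 10^-2 M
pH = −log(3.91 × 10^-2) = 1.41

pH = 1.41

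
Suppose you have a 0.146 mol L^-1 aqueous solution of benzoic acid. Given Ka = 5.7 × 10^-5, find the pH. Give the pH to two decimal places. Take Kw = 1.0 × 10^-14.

pH = 2.54

C6H5COOH ⇌ C6H5COO- + H+
Ka = [H+]²/(0.146 − [H+]) = 5.7 × 10^-5
Neglecting [H+] in the denominator: [H+] = √(5.7 × 10^-5 × 0.146) = 2.88 × 10^-3 M
pH = −log[H+] = −log(2.88 × 10^-3) = 2.54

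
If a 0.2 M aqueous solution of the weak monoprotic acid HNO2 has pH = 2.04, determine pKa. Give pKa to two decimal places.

pKa = 3.36

[H+] = 10^(-2.04) = 9.12 × 10^-3 M
At equilibrium [HA] = 0.2 − 9.12 × 10^-3 = 1.91 × 10^-1 M
Ka = [H+][A-]/[HA] = (9.12 × 10^-3)² / 1.91 × 10^-1 = 4.35 × 10^-4
pKa = -log(4.35 × 10^-4) = 3.36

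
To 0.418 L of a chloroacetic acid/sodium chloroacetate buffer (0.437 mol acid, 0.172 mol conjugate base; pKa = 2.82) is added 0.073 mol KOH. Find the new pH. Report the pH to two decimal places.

pH = 2.65

OH- converts ClCH2COOH to ClCH2COO-: ClCH2COOH → 0.364 mol, ClCH2COO- → 0.245 mol.
pH = pKa + log([A⁻]/[HA]) = 2.82 + log(0.245/0.364) = 2.82 -0.172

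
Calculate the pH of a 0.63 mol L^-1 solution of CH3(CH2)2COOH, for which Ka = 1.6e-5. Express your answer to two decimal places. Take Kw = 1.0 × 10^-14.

CH3(CH2)2COOH ⇌ CH3(CH2)2COO- + H+
Ka = [H+]²/(0.63 − [H+]) = 1.6 × 10^-5
Since Ka ≪ C₀, [H+] ≈ √(Ka·C₀) = 3.17 × 10^-3 M.
pH = −log(3.17 × 10^-3) = 2.50

pH = 2.50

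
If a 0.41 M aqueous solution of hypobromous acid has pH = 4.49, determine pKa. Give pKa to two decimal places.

pKa = 8.59

[H+] = 10^(-4.49) = 3.24 × 10^-5 M
At equilibrium [HA] = 0.41 − 3.24 × 10^-5 = 4.10 × 10^-1 M
Ka = [H+][A-]/[HA] = (3.24 × 10^-5)² / 4.10 × 10^-1 = 2.56 × 10^-9
pKa = -log(2.56 × 10^-9) = 8.59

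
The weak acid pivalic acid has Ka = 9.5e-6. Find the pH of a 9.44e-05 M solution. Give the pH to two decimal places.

(CH3)3CCOOH ⇌ (CH3)3CCOO- + H+
Ka = [H+]²/(9.44e-05 − [H+]) = 9.5 × 10^-6
[H+] is not negligible relative to C₀; solve [H+]² + 9.5e-06·[H+] − 8.97e-10 = 0.
[H+] = (−Ka + √(Ka² + 4·Ka·C₀))/2 = 2.56 × 10^-5 M
pH = −log(2.56 × 10^-5) = 4.59

pH = 4.59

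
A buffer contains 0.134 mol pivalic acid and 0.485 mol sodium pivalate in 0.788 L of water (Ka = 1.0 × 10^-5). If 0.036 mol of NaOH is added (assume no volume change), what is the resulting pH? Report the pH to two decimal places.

After neutralization: n((CH3)3CCOOH) = 0.098 mol, n((CH3)3CCOO-) = 0.521 mol.
pKa = −log(1.0 × 10^-5) = 5.000
Henderson–Hasselbalch with mole ratio 0.521/0.098: pH = 5.000 + (+0.726)

pH = 5.73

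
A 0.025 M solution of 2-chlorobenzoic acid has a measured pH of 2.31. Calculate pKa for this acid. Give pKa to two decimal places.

pKa = 2.92

[H+] = 10^(-2.31) = 4.90 × 10^-3 M
At equilibrium [HA] = 0.025 − 4.90 × 10^-3 = 2.01 × 10^-2 M
Ka = [H+][A-]/[HA] = (4.90 × 10^-3)² / 2.01 × 10^-2 = 1.19 × 10^-3
pKa = -log(1.19 × 10^-3) = 2.92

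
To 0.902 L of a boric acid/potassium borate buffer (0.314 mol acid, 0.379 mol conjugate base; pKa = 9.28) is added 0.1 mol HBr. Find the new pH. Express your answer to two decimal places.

pH = 9.11

After neutralization: n(B(OH)3) = 0.414 mol, n(B(OH)4-) = 0.279 mol.
pH = pKa + log(n_B(OH)4-/n_B(OH)3) = 9.28 + log(0.279/0.414) = 9.28 + (-0.171)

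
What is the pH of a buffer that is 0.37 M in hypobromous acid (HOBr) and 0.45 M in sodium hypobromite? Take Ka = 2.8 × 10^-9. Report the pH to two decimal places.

pKa = −log(2.8 × 10^-9) = 8.553
Using pH = pKa + log([base]/[acid]) with [base]/[acid] = 0.45/0.37:
pH = 8.553 + (+0.085) = 8.64

pH = 8.64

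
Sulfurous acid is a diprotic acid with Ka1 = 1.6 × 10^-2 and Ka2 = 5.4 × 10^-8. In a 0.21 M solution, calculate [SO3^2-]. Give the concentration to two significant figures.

First ionization gives [H+] ≈ [HSO3-] = 5.05 × 10^-2 M.
Second step: Ka2 = [H+][SO3^2-]/[HSO3-] ≈ [SO3^2-] (since [H+] ≈ [HSO3-]).
So [SO3^2-] ≈ Ka2.

5.4 × 10^-8 M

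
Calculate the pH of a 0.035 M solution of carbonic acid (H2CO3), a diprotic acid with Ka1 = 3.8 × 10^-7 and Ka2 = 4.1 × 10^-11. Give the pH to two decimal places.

Ka1 ≫ Ka2, so treat the first dissociation as the only significant source of H+.
Ka1 = x²/(0.035 − x) = 3.8 × 10^-7
x ≈ √(3.8 × 10^-7 × 0.035) = 1.15 × 10^-4 M
pH = −log(1.15 × 10^-4) = 3.94

pH = 3.94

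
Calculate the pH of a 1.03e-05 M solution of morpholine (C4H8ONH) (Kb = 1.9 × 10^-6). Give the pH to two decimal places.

pH = 8.55

C4H8ONH + H2O ⇌ C4H8ONH2+ + OH-
Kb = [OH-]²/(1.03e-05 − [OH-]) = 1.9 × 10^-6
[OH-] is not negligible relative to C₀; solve [OH-]² + 1.9e-06·[OH-] − 1.96e-11 = 0.
[OH-] = (−Kb + √(Kb² + 4·Kb·C₀))/2 = 3.57 × 10^-6 M
pOH = 5.45, so pH = 14.00 − pOH = 8.55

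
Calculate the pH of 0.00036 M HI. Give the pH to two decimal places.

pH = 3.44

HI is a strong acid and dissociates completely, so [H+] = 0.00036 M.
pH = -log(0.00036) = 3.44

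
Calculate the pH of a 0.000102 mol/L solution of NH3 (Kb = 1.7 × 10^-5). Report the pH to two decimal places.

NH3 + H2O ⇌ NH4+ + OH-
Kb = [OH-]²/(0.000102 − [OH-]) = 1.7 × 10^-5
[OH-] is not negligible relative to C₀; solve [OH-]² + 1.7e-05·[OH-] − 1.73e-09 = 0.
[OH-] = (−Kb + √(Kb² + 4·Kb·C₀))/2 = 3.40 × 10^-5 M
pOH = −log(3.40 × 10^-5) = 4.47; pH = 14.00 − 4.47 = 9.53

pH = 9.53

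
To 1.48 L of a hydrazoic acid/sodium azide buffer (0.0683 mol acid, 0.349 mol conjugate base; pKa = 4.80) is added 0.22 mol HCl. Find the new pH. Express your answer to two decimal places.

Added H+ converts N3- to HN3: HN3 → 0.288 mol, N3- → 0.129 mol.
pH = pKa + log([A⁻]/[HA]) = 4.80 + log(0.129/0.288) = 4.80 -0.349

pH = 4.45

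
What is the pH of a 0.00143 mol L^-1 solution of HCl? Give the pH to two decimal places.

HCl is a strong acid and dissociates completely, so [H+] = 0.00143 M.
pH = -log(0.00143) = 2.84

pH = 2.84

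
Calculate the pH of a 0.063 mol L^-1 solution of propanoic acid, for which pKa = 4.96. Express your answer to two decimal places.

pH = 3.08

CH3CH2COOH ⇌ CH3CH2COO- + H+
Ka = 10^(−4.96) = 1.10 × 10^-5
Let x = [H+] at equilibrium. Ka = x²/(0.063 − x).
Neglecting x in the denominator: x = √(1.10 × 10^-5 × 0.063) = 8.32 × 10^-4 M
Check: 1.3% ionized — well under 5%, approximation valid.
pH = −log(8.32 × 10^-4) = 3.08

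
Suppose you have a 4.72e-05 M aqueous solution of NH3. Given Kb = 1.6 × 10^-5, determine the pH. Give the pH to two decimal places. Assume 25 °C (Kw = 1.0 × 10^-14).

pH = 9.31

NH3 + H2O ⇌ NH4+ + OH-
From the ICE table, Kb = [OH-]²/(4.72e-05 − [OH-]) = 1.6 × 10^-5.
The 5% rule fails; solving [OH-]² + Kb·[OH-] − Kb·C₀ = 0 exactly:
[OH-] = [−1.6e-05 + √(1.6e-05² + 3.02e-09)]/2 = 2.06 × 10^-5 M
pOH = −log(2.06 × 10^-5) = 4.69; pH = 14.00 − 4.69 = 9.31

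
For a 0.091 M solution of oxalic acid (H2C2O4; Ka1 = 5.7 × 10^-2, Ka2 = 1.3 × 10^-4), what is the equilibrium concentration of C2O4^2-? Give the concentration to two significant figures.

1.3 × 10^-4 M

First ionization gives [H+] ≈ [HC2O4-] = 4.90 × 10^-2 M.
Second step: Ka2 = [H+][C2O4^2-]/[HC2O4-] ≈ [C2O4^2-] (since [H+] ≈ [HC2O4-]).
So [C2O4^2-] ≈ Ka2.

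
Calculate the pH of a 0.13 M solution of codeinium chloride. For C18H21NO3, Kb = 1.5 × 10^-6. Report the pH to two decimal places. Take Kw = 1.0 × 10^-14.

pH = 4.53

C18H22NO3+ is the conjugate acid of the weak base C18H21NO3.
Ka = Kw/Kb = 1.0×10^-14 / 1.5 × 10^-6 = 6.67 × 10^-9
Let x = [H+] at equilibrium. Ka = x²/(0.13 − x).
Assume x ≪ 0.13: x ≈ √(6.67 × 10^-9 × 0.13) = 2.94 × 10^-5 M
Check: 0.023% ionized — well under 5%, approximation valid.
pH = −log(2.94 × 10^-5) = 4.53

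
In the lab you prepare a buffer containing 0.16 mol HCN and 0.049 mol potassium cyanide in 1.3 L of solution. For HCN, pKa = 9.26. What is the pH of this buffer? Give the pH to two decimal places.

pH = 8.75

Henderson–Hasselbalch: pH = pKa + log([CN-]/[HCN]) = 9.26 + log(0.049/0.16)
pH = 9.26 + (-0.514) = 8.75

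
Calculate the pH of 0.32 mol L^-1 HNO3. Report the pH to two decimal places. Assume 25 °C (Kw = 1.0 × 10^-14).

pH = 0.49

HNO3 is a strong acid and dissociates completely, so [H+] = 0.32 M.
pH = -log(0.32) = 0.49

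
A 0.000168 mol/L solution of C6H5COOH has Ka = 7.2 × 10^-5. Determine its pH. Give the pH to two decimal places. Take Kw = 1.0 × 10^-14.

C6H5COOH ⇌ C6H5COO- + H+
Ka = [H+]²/(0.000168 − [H+]) = 7.2 × 10^-5
The 5% rule fails; solving [H+]² + Ka·[H+] − Ka·C₀ = 0 exactly:
[H+] = (−Ka + √(Ka² + 4·Ka·C₀))/2 = 7.97 × 10^-5 M
pH = −log(7.97 × 10^-5) = 4.10

pH = 4.10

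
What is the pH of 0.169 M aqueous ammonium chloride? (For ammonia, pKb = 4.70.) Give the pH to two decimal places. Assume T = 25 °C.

NH4+ is the conjugate acid of the weak base NH3.
Kb = 10^(−4.70) = 2.00 × 10^-5
Ka = Kw/Kb = 1.0×10^-14 / 2.00 × 10^-5 = 5.00 × 10^-10
From the ICE table, Ka = [H+]²/(0.169 − [H+]) = 5.00 × 10^-10.
Since Ka ≪ C₀, [H+] ≈ √(Ka·C₀) = 9.19 × 10^-6 M.
pH = −log(9.19 × 10^-6) = 5.04

pH = 5.04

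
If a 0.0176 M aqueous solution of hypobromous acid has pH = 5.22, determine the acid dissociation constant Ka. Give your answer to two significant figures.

Ka = 2.1 × 10^-9

[H+] = 10^(-5.22) = 6.03 × 10^-6 M
At equilibrium [HA] = 0.0176 − 6.03 × 10^-6 = 1.76 × 10^-2 M
Ka = [H+][A-]/[HA] = (6.03 × 10^-6)² / 1.76 × 10^-2 = 2.1 × 10^-9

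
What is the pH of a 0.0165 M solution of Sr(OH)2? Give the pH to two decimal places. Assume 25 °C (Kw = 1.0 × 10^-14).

pH = 12.52

Sr(OH)2 is a strong base (each formula unit releases 2 OH-); [OH-] = 0.033 M.
pOH = -log(0.033) = 1.48
pH = 14.00 - 1.48 = 12.52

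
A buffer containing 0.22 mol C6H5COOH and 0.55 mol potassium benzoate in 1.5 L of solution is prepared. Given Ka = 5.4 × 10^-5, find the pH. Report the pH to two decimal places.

pKa = −log(5.4 × 10^-5) = 4.268
Henderson–Hasselbalch: pH = pKa + log([C6H5COO-]/[C6H5COOH]) = 4.268 + log(0.55/0.22)
pH = 4.268 + (+0.398) = 4.67

pH = 4.67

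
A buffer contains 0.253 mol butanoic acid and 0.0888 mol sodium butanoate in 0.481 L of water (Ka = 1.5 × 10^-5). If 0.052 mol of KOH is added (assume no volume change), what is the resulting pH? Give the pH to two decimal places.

After neutralization: n(CH3(CH2)2COOH) = 0.201 mol, n(CH3(CH2)2COO-) = 0.141 mol.
pKa = −log(1.5 × 10^-5) = 4.824
pH = pKa + log([A⁻]/[HA]) = 4.824 + log(0.141/0.201) = 4.824 -0.154

pH = 4.67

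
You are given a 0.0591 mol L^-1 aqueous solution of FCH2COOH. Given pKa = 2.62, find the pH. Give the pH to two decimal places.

pH = 1.97

FCH2COOH ⇌ FCH2COO- + H+
Ka = 10^(−2.62) = 2.40 × 10^-3
Ka = x²/(0.0591 − x) = 2.40 × 10^-3
The 5% rule fails; solving x² + Ka·x − Ka·C₀ = 0 exactly:
x = (−Ka + √(Ka² + 4·Ka·C₀))/2 = 1.08 × 10^-2 M
pH = −log[H+] = −log(1.08 × 10^-2) = 1.97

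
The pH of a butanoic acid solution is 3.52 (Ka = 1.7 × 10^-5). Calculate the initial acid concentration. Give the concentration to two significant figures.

C₀ = 5.7 × 10^-3 M

[H+] = 10^(-3.52) = 3.02 × 10^-4 M = x
Ka = x²/(C₀ − x) ⇒ C₀ = x + x²/Ka
C₀ = 3.02 × 10^-4 + (3.02 × 10^-4)²/(1.7 × 10^-5) = 5.67 × 10^-3 M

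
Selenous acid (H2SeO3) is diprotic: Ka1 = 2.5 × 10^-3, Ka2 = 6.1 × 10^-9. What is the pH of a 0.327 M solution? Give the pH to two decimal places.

pH = 1.56

Ka1 ≫ Ka2, so treat the first dissociation as the only significant source of H+.
Ka1 = x²/(0.327 − x) = 2.5 × 10^-3
Solving the quadratic: x = (−Ka1 + √(Ka1² + 4·Ka1·C₀))/2 = 2.74 × 10^-2 M
pH = −log(2.74 × 10^-2) = 1.56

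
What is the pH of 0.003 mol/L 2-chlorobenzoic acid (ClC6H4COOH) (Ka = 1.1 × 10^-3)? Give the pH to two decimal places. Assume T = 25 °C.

ClC6H4COOH ⇌ ClC6H4COO- + H+
From the ICE table, Ka = x²/(0.003 − x) = 1.1 × 10^-3.
x is not negligible relative to C₀; solve x² + 0.0011·x − 3.3e-06 = 0.
x = [−0.0011 + √(0.0011² + 1.32e-05)]/2 = 1.35 × 10^-3 M
pH = −log[H+] = −log(1.35 × 10^-3) = 2.87

pH = 2.87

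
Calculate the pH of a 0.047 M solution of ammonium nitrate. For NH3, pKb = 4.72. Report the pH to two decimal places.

pH = 5.30

NH4+ is the conjugate acid of the weak base NH3.
Kb = 10^(−4.72) = 1.91 × 10^-5
Ka = Kw/Kb = 1.0×10^-14 / 1.91 × 10^-5 = 5.24 × 10^-10
From the ICE table, Ka = [H+]²/(0.047 − [H+]) = 5.24 × 10^-10.
Assume [H+] ≪ 0.047: [H+] ≈ √(5.24 × 10^-10 × 0.047) = 4.96 × 10^-6 M
([H+]/C₀ = 0.011% < 5%, so the approximation holds.)
pH = −log(4.96 × 10^-6) = 5.30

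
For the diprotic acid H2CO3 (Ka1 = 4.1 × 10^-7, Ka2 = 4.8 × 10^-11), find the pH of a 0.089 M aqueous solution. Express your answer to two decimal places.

Ka1 ≫ Ka2, so treat the first dissociation as the only significant source of H+.
Ka1 = x²/(0.089 − x) = 4.1 × 10^-7
x ≈ √(4.1 × 10^-7 × 0.089) = 1.91 × 10^-4 M
pH = −log(1.91 × 10^-4) = 3.72

pH = 3.72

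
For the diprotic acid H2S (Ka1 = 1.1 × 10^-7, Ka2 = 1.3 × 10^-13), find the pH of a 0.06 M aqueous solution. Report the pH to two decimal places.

Ka1 ≫ Ka2, so treat the first dissociation as the only significant source of H+.
Ka1 = x²/(0.06 − x) = 1.1 × 10^-7
x ≈ √(1.1 × 10^-7 × 0.06) = 8.12 × 10^-5 M
pH = −log(8.12 × 10^-5) = 4.09

pH = 4.09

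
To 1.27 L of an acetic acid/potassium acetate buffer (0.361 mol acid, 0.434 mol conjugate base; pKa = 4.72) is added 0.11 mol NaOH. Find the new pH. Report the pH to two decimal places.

pH = 5.06

After neutralization: n(CH3COOH) = 0.251 mol, n(CH3COO-) = 0.544 mol.
Henderson–Hasselbalch with mole ratio 0.544/0.251: pH = 4.72 + (+0.336)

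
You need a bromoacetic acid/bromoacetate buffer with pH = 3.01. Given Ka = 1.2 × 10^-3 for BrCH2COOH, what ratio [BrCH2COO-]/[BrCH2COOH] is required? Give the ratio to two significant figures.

pKa = -log(1.2 × 10^-3) = 2.921
pH = pKa + log(r) ⇒ log(r) = 3.01 − 2.921 = +0.089
r = [BrCH2COO-]/[BrCH2COOH] = 10^(+0.089) = 1.23

ratio = 1.2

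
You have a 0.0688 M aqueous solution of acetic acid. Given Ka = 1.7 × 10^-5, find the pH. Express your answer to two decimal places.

pH = 2.97

CH3COOH ⇌ CH3COO- + H+
Ka = [H+]²/(0.0688 − [H+]) = 1.7 × 10^-5
Neglecting [H+] in the denominator: [H+] = √(1.7 × 10^-5 × 0.0688) = 1.08 × 10^-3 M
Check: 1.6% ionized — well under 5%, approximation valid.
pH = −log[H+] = −log(1.08 × 10^-3) = 2.97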